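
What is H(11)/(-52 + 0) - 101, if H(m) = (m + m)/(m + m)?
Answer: -5253/52 ≈ -101.02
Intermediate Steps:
H(m) = 1 (H(m) = (2*m)/((2*m)) = (2*m)*(1/(2*m)) = 1)
H(11)/(-52 + 0) - 101 = 1/(-52 + 0) - 101 = 1/(-52) - 101 = -1/52*1 - 101 = -1/52 - 101 = -5253/52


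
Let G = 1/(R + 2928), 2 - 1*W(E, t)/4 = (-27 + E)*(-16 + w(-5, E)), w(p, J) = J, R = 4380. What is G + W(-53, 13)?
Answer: -161302175/7308 ≈ -22072.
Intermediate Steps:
W(E, t) = 8 - 4*(-27 + E)*(-16 + E)
G = 1/7308 (G = 1/(4380 + 2928) = 1/7308 ≈ 0.00013684)
G + W(-53, 13) = 1/7308 + (-1720 - 4*(-53)² + 172*(-53)) = 1/7308 + (-1720 - 4*2809 - 9116) = 1/7308 + (-1720 - 11236 - 9116) = 1/7308 - 22072 = -161302175/7308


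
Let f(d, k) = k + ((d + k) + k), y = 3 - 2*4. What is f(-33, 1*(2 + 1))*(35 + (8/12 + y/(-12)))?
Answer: -866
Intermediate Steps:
y = -5 (y = 3 - 8 = -5)
f(d, k) = d + 3*k (f(d, k) = k + (d + 2*k) = d + 3*k)
f(-33, 1*(2 + 1))*(35 + (8/12 + y/(-12))) = (-33 + 3*(1*(2 + 1)))*(35 + (8/12 - 5/(-12))) = (-33 + 3*(1*3))*(35 + (8*(1/12) - 5*(-1/12))) = (-33 + 3*3)*(35 + (⅔ + 5/12)) = (-33 + 9)*(35 + 13/12) = -24*433/12 = -866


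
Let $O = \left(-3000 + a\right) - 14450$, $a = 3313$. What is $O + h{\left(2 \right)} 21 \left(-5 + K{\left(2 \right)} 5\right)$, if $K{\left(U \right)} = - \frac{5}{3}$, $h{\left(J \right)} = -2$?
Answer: $-13577$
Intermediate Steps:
$K{\left(U \right)} = - \frac{5}{3}$ ($K{\left(U \right)} = \left(-5\right) \frac{1}{3} = - \frac{5}{3}$)
$O = -14137$ ($O = \left(-3000 + 3313\right) - 14450 = 313 - 14450 = -14137$)
$O + h{\left(2 \right)} 21 \left(-5 + K{\left(2 \right)} 5\right) = -14137 + \left(-2\right) 21 \left(-5 - \frac{25}{3}\right) = -14137 - 42 \left(-5 - \frac{25}{3}\right) = -14137 - -560 = -14137 + 560 = -13577$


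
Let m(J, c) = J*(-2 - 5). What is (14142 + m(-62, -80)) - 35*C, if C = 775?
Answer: -12549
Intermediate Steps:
m(J, c) = -7*J (m(J, c) = J*(-7) = -7*J)
(14142 + m(-62, -80)) - 35*C = (14142 - 7*(-62)) - 35*775 = (14142 + 434) - 27125 = 14576 - 27125 = -12549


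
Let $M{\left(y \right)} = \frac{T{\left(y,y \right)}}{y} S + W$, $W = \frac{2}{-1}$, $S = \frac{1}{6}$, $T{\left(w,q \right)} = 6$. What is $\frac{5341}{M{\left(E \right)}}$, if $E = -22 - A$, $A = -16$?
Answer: $- \frac{32046}{13} \approx -2465.1$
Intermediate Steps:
$E = -6$ ($E = -22 - -16 = -22 + 16 = -6$)
$S = \frac{1}{6} \approx 0.16667$
$W = -2$ ($W = 2 \left(-1\right) = -2$)
$M{\left(y \right)} = -2 + \frac{1}{y}$ ($M{\left(y \right)} = \frac{6}{y} \frac{1}{6} - 2 = \frac{1}{y} - 2 = -2 + \frac{1}{y}$)
$\frac{5341}{M{\left(E \right)}} = \frac{5341}{-2 + \frac{1}{-6}} = \frac{5341}{-2 - \frac{1}{6}} = \frac{5341}{- \frac{13}{6}} = 5341 \left(- \frac{6}{13}\right) = - \frac{32046}{13}$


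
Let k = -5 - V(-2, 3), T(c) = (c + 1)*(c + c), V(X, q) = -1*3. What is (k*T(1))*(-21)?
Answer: 168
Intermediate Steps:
V(X, q) = -3
T(c) = 2*c*(1 + c) (T(c) = (1 + c)*(2*c) = 2*c*(1 + c))
k = -2 (k = -5 - 1*(-3) = -5 + 3 = -2)
(k*T(1))*(-21) = -4*(1 + 1)*(-21) = -4*2*(-21) = -2*4*(-21) = -8*(-21) = 168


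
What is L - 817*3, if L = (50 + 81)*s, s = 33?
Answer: 1872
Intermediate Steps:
L = 4323 (L = (50 + 81)*33 = 131*33 = 4323)
L - 817*3 = 4323 - 817*3 = 4323 - 1*2451 = 4323 - 2451 = 1872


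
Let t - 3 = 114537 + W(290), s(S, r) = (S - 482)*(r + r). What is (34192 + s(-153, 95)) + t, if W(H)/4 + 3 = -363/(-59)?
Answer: 1657582/59 ≈ 28095.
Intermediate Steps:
W(H) = 744/59 (W(H) = -12 + 4*(-363/(-59)) = -12 + 4*(-363*(-1/59)) = -12 + 4*(363/59) = -12 + 1452/59 = 744/59)
s(S, r) = 2*r*(-482 + S) (s(S, r) = (-482 + S)*(2*r) = 2*r*(-482 + S))
t = 6758604/59 (t = 3 + (114537 + 744/59) = 3 + 6758427/59 = 6758604/59 ≈ 1.1455e+5)
(34192 + s(-153, 95)) + t = (34192 + 2*95*(-482 - 153)) + 6758604/59 = (34192 + 2*95*(-635)) + 6758604/59 = (34192 - 120650) + 6758604/59 = -86458 + 6758604/59 = 1657582/59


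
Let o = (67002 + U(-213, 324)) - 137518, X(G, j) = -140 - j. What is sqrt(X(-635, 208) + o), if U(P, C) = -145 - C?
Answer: I*sqrt(71333) ≈ 267.08*I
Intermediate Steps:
o = -70985 (o = (67002 + (-145 - 1*324)) - 137518 = (67002 + (-145 - 324)) - 137518 = (67002 - 469) - 137518 = 66533 - 137518 = -70985)
sqrt(X(-635, 208) + o) = sqrt((-140 - 1*208) - 70985) = sqrt((-140 - 208) - 70985) = sqrt(-348 - 70985) = sqrt(-71333) = I*sqrt(71333)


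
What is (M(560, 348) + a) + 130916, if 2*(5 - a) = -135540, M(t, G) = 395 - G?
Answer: 198738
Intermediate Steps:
a = 67775 (a = 5 - ½*(-135540) = 5 + 67770 = 67775)
(M(560, 348) + a) + 130916 = ((395 - 1*348) + 67775) + 130916 = ((395 - 348) + 67775) + 130916 = (47 + 67775) + 130916 = 67822 + 130916 = 198738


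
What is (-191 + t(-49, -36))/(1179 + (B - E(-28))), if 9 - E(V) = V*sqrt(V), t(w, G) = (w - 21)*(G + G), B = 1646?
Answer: 213356/124247 + 33943*I*sqrt(7)/993976 ≈ 1.7172 + 0.090349*I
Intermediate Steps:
t(w, G) = 2*G*(-21 + w) (t(w, G) = (-21 + w)*(2*G) = 2*G*(-21 + w))
E(V) = 9 - V**(3/2) (E(V) = 9 - V*sqrt(V) = 9 - V**(3/2))
(-191 + t(-49, -36))/(1179 + (B - E(-28))) = (-191 + 2*(-36)*(-21 - 49))/(1179 + (1646 - (9 - (-28)**(3/2)))) = (-191 + 2*(-36)*(-70))/(1179 + (1646 - (9 - (-56)*I*sqrt(7)))) = (-191 + 5040)/(1179 + (1646 - (9 + 56*I*sqrt(7)))) = 4849/(1179 + (1646 + (-9 - 56*I*sqrt(7)))) = 4849/(1179 + (1637 - 56*I*sqrt(7))) = 4849/(2816 - 56*I*sqrt(7))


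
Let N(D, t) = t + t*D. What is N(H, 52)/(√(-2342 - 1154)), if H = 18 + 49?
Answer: -884*I*√874/437 ≈ -59.803*I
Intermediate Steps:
H = 67
N(D, t) = t + D*t
N(H, 52)/(√(-2342 - 1154)) = (52*(1 + 67))/(√(-2342 - 1154)) = (52*68)/(√(-3496)) = 3536/((2*I*√874)) = 3536*(-I*√874/1748) = -884*I*√874/437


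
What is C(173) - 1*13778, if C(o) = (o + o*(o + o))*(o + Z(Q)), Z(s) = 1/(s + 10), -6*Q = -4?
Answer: 332070813/32 ≈ 1.0377e+7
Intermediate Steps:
Q = ⅔ (Q = -⅙*(-4) = ⅔ ≈ 0.66667)
Z(s) = 1/(10 + s)
C(o) = (3/32 + o)*(o + 2*o²) (C(o) = (o + o*(o + o))*(o + 1/(10 + ⅔)) = (o + o*(2*o))*(o + 1/(32/3)) = (o + 2*o²)*(o + 3/32) = (o + 2*o²)*(3/32 + o) = (3/32 + o)*(o + 2*o²))
C(173) - 1*13778 = (1/32)*173*(3 + 38*173 + 64*173²) - 1*13778 = (1/32)*173*(3 + 6574 + 64*29929) - 13778 = (1/32)*173*(3 + 6574 + 1915456) - 13778 = (1/32)*173*1922033 - 13778 = 332511709/32 - 13778 = 332070813/32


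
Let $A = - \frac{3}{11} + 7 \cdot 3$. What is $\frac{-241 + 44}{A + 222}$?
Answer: $- \frac{2167}{2670} \approx -0.81161$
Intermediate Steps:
$A = \frac{228}{11}$ ($A = \left(-3\right) \frac{1}{11} + 21 = - \frac{3}{11} + 21 = \frac{228}{11} \approx 20.727$)
$\frac{-241 + 44}{A + 222} = \frac{-241 + 44}{\frac{228}{11} + 222} = - \frac{197}{\frac{2670}{11}} = \left(-197\right) \frac{11}{2670} = - \frac{2167}{2670}$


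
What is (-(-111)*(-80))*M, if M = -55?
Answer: 488400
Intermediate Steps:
(-(-111)*(-80))*M = -(-111)*(-80)*(-55) = -111*80*(-55) = -8880*(-55) = 488400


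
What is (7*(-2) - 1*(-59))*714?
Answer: 32130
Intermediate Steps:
(7*(-2) - 1*(-59))*714 = (-14 + 59)*714 = 45*714 = 32130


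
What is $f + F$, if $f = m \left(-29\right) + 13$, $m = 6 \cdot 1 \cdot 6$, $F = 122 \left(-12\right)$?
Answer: $-2495$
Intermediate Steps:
$F = -1464$
$m = 36$ ($m = 6 \cdot 6 = 36$)
$f = -1031$ ($f = 36 \left(-29\right) + 13 = -1044 + 13 = -1031$)
$f + F = -1031 - 1464 = -2495$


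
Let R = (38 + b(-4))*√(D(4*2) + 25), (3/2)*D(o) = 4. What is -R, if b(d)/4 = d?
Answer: -22*√249/3 ≈ -115.72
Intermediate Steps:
b(d) = 4*d
D(o) = 8/3 (D(o) = (⅔)*4 = 8/3)
R = 22*√249/3 (R = (38 + 4*(-4))*√(8/3 + 25) = (38 - 16)*√(83/3) = 22*(√249/3) = 22*√249/3 ≈ 115.72)
-R = -22*√249/3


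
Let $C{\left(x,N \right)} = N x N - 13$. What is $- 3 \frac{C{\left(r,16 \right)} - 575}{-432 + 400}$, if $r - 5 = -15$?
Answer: $- \frac{2361}{8} \approx -295.13$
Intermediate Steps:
$r = -10$ ($r = 5 - 15 = -10$)
$C{\left(x,N \right)} = -13 + x N^{2}$ ($C{\left(x,N \right)} = x N^{2} - 13 = -13 + x N^{2}$)
$- 3 \frac{C{\left(r,16 \right)} - 575}{-432 + 400} = - 3 \frac{\left(-13 - 10 \cdot 16^{2}\right) - 575}{-432 + 400} = - 3 \frac{\left(-13 - 2560\right) - 575}{-32} = - 3 \left(\left(-13 - 2560\right) - 575\right) \left(- \frac{1}{32}\right) = - 3 \left(-2573 - 575\right) \left(- \frac{1}{32}\right) = - 3 \left(\left(-3148\right) \left(- \frac{1}{32}\right)\right) = - \frac{3 \cdot 787}{8} = \left(-1\right) \frac{2361}{8} = - \frac{2361}{8}$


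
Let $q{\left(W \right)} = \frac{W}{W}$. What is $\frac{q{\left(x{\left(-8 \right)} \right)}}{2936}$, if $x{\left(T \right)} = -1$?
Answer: $\frac{1}{2936} \approx 0.0003406$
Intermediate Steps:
$q{\left(W \right)} = 1$
$\frac{q{\left(x{\left(-8 \right)} \right)}}{2936} = 1 \cdot \frac{1}{2936} = \frac{1}{2936}$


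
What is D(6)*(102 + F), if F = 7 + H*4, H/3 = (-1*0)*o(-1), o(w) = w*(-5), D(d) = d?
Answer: 654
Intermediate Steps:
o(w) = -5*w
H = 0 (H = 3*((-1*0)*(-5*(-1))) = 3*(0*5) = 3*0 = 0)
F = 7 (F = 7 + 0*4 = 7 + 0 = 7)
D(6)*(102 + F) = 6*(102 + 7) = 6*109 = 654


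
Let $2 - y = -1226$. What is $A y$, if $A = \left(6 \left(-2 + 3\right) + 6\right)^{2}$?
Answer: $176832$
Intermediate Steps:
$y = 1228$ ($y = 2 - -1226 = 2 + 1226 = 1228$)
$A = 144$ ($A = \left(6 \cdot 1 + 6\right)^{2} = \left(6 + 6\right)^{2} = 12^{2} = 144$)
$A y = 144 \cdot 1228 = 176832$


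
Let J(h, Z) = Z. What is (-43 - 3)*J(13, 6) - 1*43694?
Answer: -43970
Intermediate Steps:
(-43 - 3)*J(13, 6) - 1*43694 = (-43 - 3)*6 - 1*43694 = -46*6 - 43694 = -276 - 43694 = -43970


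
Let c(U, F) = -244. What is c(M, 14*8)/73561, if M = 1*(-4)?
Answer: -244/73561 ≈ -0.0033170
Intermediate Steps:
M = -4
c(M, 14*8)/73561 = -244/73561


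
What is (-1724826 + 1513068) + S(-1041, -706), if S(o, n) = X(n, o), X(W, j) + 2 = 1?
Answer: -211759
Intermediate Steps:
X(W, j) = -1 (X(W, j) = -2 + 1 = -1)
S(o, n) = -1
(-1724826 + 1513068) + S(-1041, -706) = (-1724826 + 1513068) - 1 = -211758 - 1 = -211759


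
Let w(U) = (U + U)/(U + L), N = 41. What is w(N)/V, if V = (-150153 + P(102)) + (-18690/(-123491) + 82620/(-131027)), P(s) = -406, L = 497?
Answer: -663406865537/655324626739251857 ≈ -1.0123e-6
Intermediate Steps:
w(U) = 2*U/(497 + U) (w(U) = (U + U)/(U + 497) = (2*U)/(497 + U) = 2*U/(497 + U))
V = -2436151028770453/16180655257 (V = (-150153 - 406) + (-18690/(-123491) + 82620/(-131027)) = -150559 + (-18690*(-1/123491) + 82620*(-1/131027)) = -150559 + (18690/123491 - 82620/131027) = -150559 - 7753931790/16180655257 = -2436151028770453/16180655257 ≈ -1.5056e+5)
w(N)/V = (2*41/(497 + 41))/(-2436151028770453/16180655257) = (2*41/538)*(-16180655257/2436151028770453) = (2*41*(1/538))*(-16180655257/2436151028770453) = (41/269)*(-16180655257/2436151028770453) = -663406865537/655324626739251857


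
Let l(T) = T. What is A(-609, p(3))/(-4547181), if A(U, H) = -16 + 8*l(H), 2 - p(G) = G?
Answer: 8/1515727 ≈ 5.2780e-6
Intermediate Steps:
p(G) = 2 - G
A(U, H) = -16 + 8*H
A(-609, p(3))/(-4547181) = (-16 + 8*(2 - 1*3))/(-4547181) = (-16 + 8*(2 - 3))*(-1/4547181) = (-16 + 8*(-1))*(-1/4547181) = (-16 - 8)*(-1/4547181) = -24*(-1/4547181) = 8/1515727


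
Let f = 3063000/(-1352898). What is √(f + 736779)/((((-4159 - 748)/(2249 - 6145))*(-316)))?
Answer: -974*√37459632564014631/87409161399 ≈ -2.1567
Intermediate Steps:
f = -510500/225483 (f = 3063000*(-1/1352898) = -510500/225483 ≈ -2.2640)
√(f + 736779)/((((-4159 - 748)/(2249 - 6145))*(-316))) = √(-510500/225483 + 736779)/((((-4159 - 748)/(2249 - 6145))*(-316))) = √(166130628757/225483)/((-4907/(-3896)*(-316))) = (√37459632564014631/225483)/((-4907*(-1/3896)*(-316))) = (√37459632564014631/225483)/(((4907/3896)*(-316))) = (√37459632564014631/225483)/(-387653/974) = (√37459632564014631/225483)*(-974/387653) = -974*√37459632564014631/87409161399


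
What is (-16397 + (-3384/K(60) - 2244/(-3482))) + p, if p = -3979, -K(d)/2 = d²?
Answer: -3547267573/174100 ≈ -20375.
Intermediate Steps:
K(d) = -2*d²
(-16397 + (-3384/K(60) - 2244/(-3482))) + p = (-16397 + (-3384/((-2*60²)) - 2244/(-3482))) - 3979 = (-16397 + (-3384/((-2*3600)) - 2244*(-1/3482))) - 3979 = (-16397 + (-3384/(-7200) + 1122/1741)) - 3979 = (-16397 + (-3384*(-1/7200) + 1122/1741)) - 3979 = (-16397 + (47/100 + 1122/1741)) - 3979 = (-16397 + 194027/174100) - 3979 = -2854523673/174100 - 3979 = -3547267573/174100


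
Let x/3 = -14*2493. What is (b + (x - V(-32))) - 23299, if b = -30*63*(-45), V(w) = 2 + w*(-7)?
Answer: -43181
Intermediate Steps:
x = -104706 (x = 3*(-14*2493) = 3*(-34902) = -104706)
V(w) = 2 - 7*w
b = 85050 (b = -1890*(-45) = 85050)
(b + (x - V(-32))) - 23299 = (85050 + (-104706 - (2 - 7*(-32)))) - 23299 = (85050 + (-104706 - (2 + 224))) - 23299 = (85050 + (-104706 - 1*226)) - 23299 = (85050 + (-104706 - 226)) - 23299 = (85050 - 104932) - 23299 = -19882 - 23299 = -43181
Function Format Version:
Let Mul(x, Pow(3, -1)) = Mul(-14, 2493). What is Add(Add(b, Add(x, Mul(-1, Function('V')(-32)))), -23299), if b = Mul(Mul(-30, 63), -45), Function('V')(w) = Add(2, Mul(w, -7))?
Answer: -43181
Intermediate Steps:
x = -104706 (x = Mul(3, Mul(-14, 2493)) = Mul(3, -34902) = -104706)
Function('V')(w) = Add(2, Mul(-7, w))
b = 85050 (b = Mul(-1890, -45) = 85050)
Add(Add(b, Add(x, Mul(-1, Function('V')(-32)))), -23299) = Add(Add(85050, Add(-104706, Mul(-1, Add(2, Mul(-7, -32))))), -23299) = Add(Add(85050, Add(-104706, Mul(-1, Add(2, 224)))), -23299) = Add(Add(85050, Add(-104706, Mul(-1, 226))), -23299) = Add(Add(85050, Add(-104706, -226)), -23299) = Add(Add(85050, -104932), -23299) = Add(-19882, -23299) = -43181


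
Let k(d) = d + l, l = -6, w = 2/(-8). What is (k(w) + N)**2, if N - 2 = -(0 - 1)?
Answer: 169/16 ≈ 10.563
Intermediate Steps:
w = -1/4 (w = 2*(-1/8) = -1/4 ≈ -0.25000)
k(d) = -6 + d (k(d) = d - 6 = -6 + d)
N = 3 (N = 2 - (0 - 1) = 2 - 1*(-1) = 2 + 1 = 3)
(k(w) + N)**2 = ((-6 - 1/4) + 3)**2 = (-25/4 + 3)**2 = (-13/4)**2 = 169/16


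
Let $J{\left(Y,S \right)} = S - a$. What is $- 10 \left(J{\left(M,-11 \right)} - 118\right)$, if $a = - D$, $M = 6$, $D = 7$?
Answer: $1220$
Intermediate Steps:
$a = -7$ ($a = \left(-1\right) 7 = -7$)
$J{\left(Y,S \right)} = 7 + S$ ($J{\left(Y,S \right)} = S - -7 = S + 7 = 7 + S$)
$- 10 \left(J{\left(M,-11 \right)} - 118\right) = - 10 \left(\left(7 - 11\right) - 118\right) = - 10 \left(-4 - 118\right) = \left(-10\right) \left(-122\right) = 1220$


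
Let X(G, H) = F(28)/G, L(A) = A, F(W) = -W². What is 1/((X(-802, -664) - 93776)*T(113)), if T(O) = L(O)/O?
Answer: -401/37603784 ≈ -1.0664e-5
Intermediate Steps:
X(G, H) = -784/G (X(G, H) = (-1*28²)/G = (-1*784)/G = -784/G)
T(O) = 1 (T(O) = O/O = 1)
1/((X(-802, -664) - 93776)*T(113)) = 1/(-784/(-802) - 93776*1) = 1/(-784*(-1/802) - 93776) = 1/(392/401 - 93776) = 1/(-37603784/401) = -401/37603784*1 = -401/37603784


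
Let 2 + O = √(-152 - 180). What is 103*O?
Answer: -206 + 206*I*√83 ≈ -206.0 + 1876.8*I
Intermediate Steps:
O = -2 + 2*I*√83 (O = -2 + √(-152 - 180) = -2 + √(-332) = -2 + 2*I*√83 ≈ -2.0 + 18.221*I)
103*O = 103*(-2 + 2*I*√83) = -206 + 206*I*√83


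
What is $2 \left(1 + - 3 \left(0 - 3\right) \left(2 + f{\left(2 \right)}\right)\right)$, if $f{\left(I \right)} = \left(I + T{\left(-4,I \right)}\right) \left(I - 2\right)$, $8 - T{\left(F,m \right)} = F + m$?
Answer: $38$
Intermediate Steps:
$T{\left(F,m \right)} = 8 - F - m$ ($T{\left(F,m \right)} = 8 - \left(F + m\right) = 8 - F - m$)
$f{\left(I \right)} = -24 + 12 I$ ($f{\left(I \right)} = \left(I - \left(-12 + I\right)\right) \left(I - 2\right) = \left(I + \left(8 + 4 - I\right)\right) \left(-2 + I\right) = \left(I - \left(-12 + I\right)\right) \left(-2 + I\right) = 12 \left(-2 + I\right) = -24 + 12 I$)
$2 \left(1 + - 3 \left(0 - 3\right) \left(2 + f{\left(2 \right)}\right)\right) = 2 \left(1 + - 3 \left(0 - 3\right) \left(2 + \left(-24 + 12 \cdot 2\right)\right)\right) = 2 \left(1 + \left(-3\right) \left(-3\right) \left(2 + \left(-24 + 24\right)\right)\right) = 2 \left(1 + 9 \left(2 + 0\right)\right) = 2 \left(1 + 9 \cdot 2\right) = 2 \left(1 + 18\right) = 2 \cdot 19 = 38$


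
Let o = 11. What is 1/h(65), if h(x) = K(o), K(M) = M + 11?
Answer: 1/22 ≈ 0.045455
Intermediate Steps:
K(M) = 11 + M
h(x) = 22 (h(x) = 11 + 11 = 22)
1/h(65) = 1/22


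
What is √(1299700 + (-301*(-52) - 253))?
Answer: √1315099 ≈ 1146.8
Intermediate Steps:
√(1299700 + (-301*(-52) - 253)) = √(1299700 + (15652 - 253)) = √(1299700 + 15399) = √1315099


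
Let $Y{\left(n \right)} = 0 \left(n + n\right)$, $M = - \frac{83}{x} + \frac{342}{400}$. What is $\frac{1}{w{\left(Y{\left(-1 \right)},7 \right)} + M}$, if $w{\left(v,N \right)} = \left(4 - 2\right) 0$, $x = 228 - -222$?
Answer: $\frac{1800}{1207} \approx 1.4913$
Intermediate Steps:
$x = 450$ ($x = 228 + 222 = 450$)
$M = \frac{1207}{1800}$ ($M = - \frac{83}{450} + \frac{342}{400} = \left(-83\right) \frac{1}{450} + 342 \cdot \frac{1}{400} = - \frac{83}{450} + \frac{171}{200} = \frac{1207}{1800} \approx 0.67056$)
$Y{\left(n \right)} = 0$ ($Y{\left(n \right)} = 0 \cdot 2 n = 0$)
$w{\left(v,N \right)} = 0$ ($w{\left(v,N \right)} = 2 \cdot 0 = 0$)
$\frac{1}{w{\left(Y{\left(-1 \right)},7 \right)} + M} = \frac{1}{0 + \frac{1207}{1800}} = \frac{1}{\frac{1207}{1800}} = \frac{1800}{1207}$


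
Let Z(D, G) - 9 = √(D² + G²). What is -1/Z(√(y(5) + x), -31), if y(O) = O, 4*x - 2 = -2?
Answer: 3/295 - √966/885 ≈ -0.024950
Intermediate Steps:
x = 0 (x = ½ + (¼)*(-2) = ½ - ½ = 0)
Z(D, G) = 9 + √(D² + G²)
-1/Z(√(y(5) + x), -31) = -1/(9 + √((√(5 + 0))² + (-31)²)) = -1/(9 + √((√5)² + 961)) = -1/(9 + √(5 + 961)) = -1/(9 + √966)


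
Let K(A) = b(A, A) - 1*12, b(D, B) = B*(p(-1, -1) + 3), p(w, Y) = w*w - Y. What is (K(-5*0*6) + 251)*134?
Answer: 32026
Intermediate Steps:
p(w, Y) = w² - Y
b(D, B) = 5*B (b(D, B) = B*(((-1)² - 1*(-1)) + 3) = B*((1 + 1) + 3) = B*(2 + 3) = B*5 = 5*B)
K(A) = -12 + 5*A (K(A) = 5*A - 1*12 = 5*A - 12 = -12 + 5*A)
(K(-5*0*6) + 251)*134 = ((-12 + 5*(-5*0*6)) + 251)*134 = ((-12 + 5*(0*6)) + 251)*134 = ((-12 + 5*0) + 251)*134 = ((-12 + 0) + 251)*134 = (-12 + 251)*134 = 239*134 = 32026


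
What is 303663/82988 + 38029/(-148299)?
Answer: 41876968585/12307037412 ≈ 3.4027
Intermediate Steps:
303663/82988 + 38029/(-148299) = 303663*(1/82988) + 38029*(-1/148299) = 303663/82988 - 38029/148299 = 41876968585/12307037412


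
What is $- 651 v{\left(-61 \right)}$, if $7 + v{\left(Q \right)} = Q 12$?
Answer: $481089$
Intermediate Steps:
$v{\left(Q \right)} = -7 + 12 Q$ ($v{\left(Q \right)} = -7 + Q 12 = -7 + 12 Q$)
$- 651 v{\left(-61 \right)} = - 651 \left(-7 + 12 \left(-61\right)\right) = - 651 \left(-7 - 732\right) = \left(-651\right) \left(-739\right) = 481089$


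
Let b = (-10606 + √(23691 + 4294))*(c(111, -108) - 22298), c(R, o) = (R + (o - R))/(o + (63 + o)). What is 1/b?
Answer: 90151/21314064464277 + 17*√27985/42628128928554 ≈ 4.2964e-9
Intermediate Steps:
c(R, o) = o/(63 + 2*o)
b = 4020246724/17 - 379054*√27985/17 (b = (-10606 + √(23691 + 4294))*(-108/(63 + 2*(-108)) - 22298) = (-10606 + √27985)*(-108/(63 - 216) - 22298) = (-10606 + √27985)*(-108/(-153) - 22298) = (-10606 + √27985)*(-108*(-1/153) - 22298) = (-10606 + √27985)*(12/17 - 22298) = (-10606 + √27985)*(-379054/17) = 4020246724/17 - 379054*√27985/17 ≈ 2.3275e+8)
1/b = 1/(4020246724/17 - 379054*√27985/17)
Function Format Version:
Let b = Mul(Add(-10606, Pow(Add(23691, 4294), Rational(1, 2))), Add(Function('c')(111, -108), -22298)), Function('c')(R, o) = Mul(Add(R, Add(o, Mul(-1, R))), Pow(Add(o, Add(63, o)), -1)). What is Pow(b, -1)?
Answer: Add(Rational(90151, 21314064464277), Mul(Rational(17, 42628128928554), Pow(27985, Rational(1, 2)))) ≈ 4.2964e-9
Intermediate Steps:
Function('c')(R, o) = Mul(o, Pow(Add(63, Mul(2, o)), -1))
b = Add(Rational(4020246724, 17), Mul(Rational(-379054, 17), Pow(27985, Rational(1, 2)))) (b = Mul(Add(-10606, Pow(Add(23691, 4294), Rational(1, 2))), Add(Mul(-108, Pow(Add(63, Mul(2, -108)), -1)), -22298)) = Mul(Add(-10606, Pow(27985, Rational(1, 2))), Add(Mul(-108, Pow(Add(63, -216), -1)), -22298)) = Mul(Add(-10606, Pow(27985, Rational(1, 2))), Add(Mul(-108, Pow(-153, -1)), -22298)) = Mul(Add(-10606, Pow(27985, Rational(1, 2))), Add(Mul(-108, Rational(-1, 153)), -22298)) = Mul(Add(-10606, Pow(27985, Rational(1, 2))), Add(Rational(12, 17), -22298)) = Mul(Add(-10606, Pow(27985, Rational(1, 2))), Rational(-379054, 17)) = Add(Rational(4020246724, 17), Mul(Rational(-379054, 17), Pow(27985, Rational(1, 2)))) ≈ 2.3275e+8)
Pow(b, -1) = Pow(Add(Rational(4020246724, 17), Mul(Rational(-379054, 17), Pow(27985, Rational(1, 2)))), -1)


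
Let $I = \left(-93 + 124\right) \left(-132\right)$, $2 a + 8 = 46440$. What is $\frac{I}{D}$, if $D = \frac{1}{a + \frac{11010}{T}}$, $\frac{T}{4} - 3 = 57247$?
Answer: $- \frac{543875393523}{5725} \approx -9.5 \cdot 10^{7}$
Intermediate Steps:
$T = 229000$ ($T = 12 + 4 \cdot 57247 = 12 + 228988 = 229000$)
$a = 23216$ ($a = -4 + \frac{1}{2} \cdot 46440 = -4 + 23220 = 23216$)
$D = \frac{22900}{531647501}$ ($D = \frac{1}{23216 + \frac{11010}{229000}} = \frac{1}{23216 + 11010 \cdot \frac{1}{229000}} = \frac{1}{23216 + \frac{1101}{22900}} = \frac{1}{\frac{531647501}{22900}} = \frac{22900}{531647501} \approx 4.3074 \cdot 10^{-5}$)
$I = -4092$ ($I = 31 \left(-132\right) = -4092$)
$\frac{I}{D} = - \frac{4092}{\frac{22900}{531647501}} = \left(-4092\right) \frac{531647501}{22900} = - \frac{543875393523}{5725}$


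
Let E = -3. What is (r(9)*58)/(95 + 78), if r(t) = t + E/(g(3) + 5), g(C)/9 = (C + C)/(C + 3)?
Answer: 3567/1211 ≈ 2.9455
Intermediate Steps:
g(C) = 18*C/(3 + C) (g(C) = 9*((C + C)/(C + 3)) = 9*((2*C)/(3 + C)) = 9*(2*C/(3 + C)) = 18*C/(3 + C))
r(t) = -3/14 + t (r(t) = t - 3/(18*3/(3 + 3) + 5) = t - 3/(18*3/6 + 5) = t - 3/(18*3*(1/6) + 5) = t - 3/(9 + 5) = t - 3/14 = -3/14 + t)
(r(9)*58)/(95 + 78) = ((-3/14 + 9)*58)/(95 + 78) = ((123/14)*58)/173 = (3567/7)*(1/173) = 3567/1211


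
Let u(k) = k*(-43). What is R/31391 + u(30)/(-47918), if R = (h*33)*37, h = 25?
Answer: 751595670/752096969 ≈ 0.99933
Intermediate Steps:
u(k) = -43*k
R = 30525 (R = (25*33)*37 = 825*37 = 30525)
R/31391 + u(30)/(-47918) = 30525/31391 - 43*30/(-47918) = 30525*(1/31391) - 1290*(-1/47918) = 30525/31391 + 645/23959 = 751595670/752096969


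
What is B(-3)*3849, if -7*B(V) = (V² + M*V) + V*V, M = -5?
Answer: -127017/7 ≈ -18145.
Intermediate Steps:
B(V) = -2*V²/7 + 5*V/7 (B(V) = -((V² - 5*V) + V*V)/7 = -((V² - 5*V) + V²)/7 = -(-5*V + 2*V²)/7 = -2*V²/7 + 5*V/7)
B(-3)*3849 = ((⅐)*(-3)*(5 - 2*(-3)))*3849 = ((⅐)*(-3)*(5 + 6))*3849 = ((⅐)*(-3)*11)*3849 = -33/7*3849 = -127017/7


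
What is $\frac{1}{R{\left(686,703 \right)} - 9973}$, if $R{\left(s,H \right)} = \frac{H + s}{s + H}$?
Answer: $- \frac{1}{9972} \approx -0.00010028$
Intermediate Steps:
$R{\left(s,H \right)} = 1$ ($R{\left(s,H \right)} = \frac{H + s}{H + s} = 1$)
$\frac{1}{R{\left(686,703 \right)} - 9973} = \frac{1}{1 - 9973} = \frac{1}{-9972} = - \frac{1}{9972}$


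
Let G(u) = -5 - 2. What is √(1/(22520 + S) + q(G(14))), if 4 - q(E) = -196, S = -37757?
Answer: √5159246507/5079 ≈ 14.142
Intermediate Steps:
G(u) = -7
q(E) = 200 (q(E) = 4 - 1*(-196) = 4 + 196 = 200)
√(1/(22520 + S) + q(G(14))) = √(1/(22520 - 37757) + 200) = √(1/(-15237) + 200) = √(-1/15237 + 200) = √(3047399/15237) = √5159246507/5079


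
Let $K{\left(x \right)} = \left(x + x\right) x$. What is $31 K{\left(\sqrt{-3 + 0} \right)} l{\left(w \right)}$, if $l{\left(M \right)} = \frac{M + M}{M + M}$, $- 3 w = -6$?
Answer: $-186$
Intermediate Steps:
$w = 2$ ($w = \left(- \frac{1}{3}\right) \left(-6\right) = 2$)
$K{\left(x \right)} = 2 x^{2}$ ($K{\left(x \right)} = 2 x x = 2 x^{2}$)
$l{\left(M \right)} = 1$ ($l{\left(M \right)} = \frac{2 M}{2 M} = 2 M \frac{1}{2 M} = 1$)
$31 K{\left(\sqrt{-3 + 0} \right)} l{\left(w \right)} = 31 \cdot 2 \left(\sqrt{-3 + 0}\right)^{2} \cdot 1 = 31 \cdot 2 \left(\sqrt{-3}\right)^{2} \cdot 1 = 31 \cdot 2 \left(i \sqrt{3}\right)^{2} \cdot 1 = 31 \cdot 2 \left(-3\right) 1 = 31 \left(-6\right) 1 = \left(-186\right) 1 = -186$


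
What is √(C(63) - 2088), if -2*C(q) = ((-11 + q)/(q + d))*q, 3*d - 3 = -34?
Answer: 3*I*√1469479/79 ≈ 46.034*I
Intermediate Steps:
d = -31/3 (d = 1 + (⅓)*(-34) = 1 - 34/3 = -31/3 ≈ -10.333)
C(q) = -q*(-11 + q)/(2*(-31/3 + q)) (C(q) = -(-11 + q)/(q - 31/3)*q/2 = -(-11 + q)/(-31/3 + q)*q/2 = -q*(-11 + q)/(2*(-31/3 + q)))
√(C(63) - 2088) = √((3/2)*63*(11 - 1*63)/(-31 + 3*63) - 2088) = √((3/2)*63*(11 - 63)/(-31 + 189) - 2088) = √((3/2)*63*(-52)/158 - 2088) = √((3/2)*63*(1/158)*(-52) - 2088) = √(-2457/79 - 2088) = √(-167409/79) = 3*I*√1469479/79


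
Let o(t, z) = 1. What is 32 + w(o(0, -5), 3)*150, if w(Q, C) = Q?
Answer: 182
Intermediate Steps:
32 + w(o(0, -5), 3)*150 = 32 + 1*150 = 32 + 150 = 182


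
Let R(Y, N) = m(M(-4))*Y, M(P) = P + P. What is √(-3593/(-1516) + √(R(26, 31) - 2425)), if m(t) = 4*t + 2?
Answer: √(1361747 + 574564*I*√3205)/758 ≈ 5.4329 + 5.2102*I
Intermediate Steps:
M(P) = 2*P
m(t) = 2 + 4*t
R(Y, N) = -30*Y (R(Y, N) = (2 + 4*(2*(-4)))*Y = (2 + 4*(-8))*Y = (2 - 32)*Y = -30*Y)
√(-3593/(-1516) + √(R(26, 31) - 2425)) = √(-3593/(-1516) + √(-30*26 - 2425)) = √(-3593*(-1/1516) + √(-780 - 2425)) = √(3593/1516 + √(-3205)) = √(3593/1516 + I*√3205)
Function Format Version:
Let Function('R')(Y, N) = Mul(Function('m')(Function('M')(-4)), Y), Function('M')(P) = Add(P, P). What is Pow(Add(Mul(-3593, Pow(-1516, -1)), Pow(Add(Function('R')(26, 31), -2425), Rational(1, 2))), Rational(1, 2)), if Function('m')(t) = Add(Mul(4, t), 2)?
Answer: Mul(Rational(1, 758), Pow(Add(1361747, Mul(574564, I, Pow(3205, Rational(1, 2)))), Rational(1, 2))) ≈ Add(5.4329, Mul(5.2102, I))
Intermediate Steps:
Function('M')(P) = Mul(2, P)
Function('m')(t) = Add(2, Mul(4, t))
Function('R')(Y, N) = Mul(-30, Y) (Function('R')(Y, N) = Mul(Add(2, Mul(4, Mul(2, -4))), Y) = Mul(Add(2, Mul(4, -8)), Y) = Mul(Add(2, -32), Y) = Mul(-30, Y))
Pow(Add(Mul(-3593, Pow(-1516, -1)), Pow(Add(Function('R')(26, 31), -2425), Rational(1, 2))), Rational(1, 2)) = Pow(Add(Mul(-3593, Pow(-1516, -1)), Pow(Add(Mul(-30, 26), -2425), Rational(1, 2))), Rational(1, 2)) = Pow(Add(Mul(-3593, Rational(-1, 1516)), Pow(Add(-780, -2425), Rational(1, 2))), Rational(1, 2)) = Pow(Add(Rational(3593, 1516), Pow(-3205, Rational(1, 2))), Rational(1, 2)) = Pow(Add(Rational(3593, 1516), Mul(I, Pow(3205, Rational(1, 2)))), Rational(1, 2))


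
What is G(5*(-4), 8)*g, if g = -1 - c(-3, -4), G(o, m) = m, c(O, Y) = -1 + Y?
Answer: 32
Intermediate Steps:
g = 4 (g = -1 - (-1 - 4) = -1 - 1*(-5) = -1 + 5 = 4)
G(5*(-4), 8)*g = 8*4 = 32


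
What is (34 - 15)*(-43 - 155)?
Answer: -3762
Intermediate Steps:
(34 - 15)*(-43 - 155) = 19*(-198) = -3762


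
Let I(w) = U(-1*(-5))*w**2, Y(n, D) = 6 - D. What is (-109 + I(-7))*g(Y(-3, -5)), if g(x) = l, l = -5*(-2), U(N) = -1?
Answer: -1580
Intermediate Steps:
l = 10
I(w) = -w**2
g(x) = 10
(-109 + I(-7))*g(Y(-3, -5)) = (-109 - 1*(-7)**2)*10 = (-109 - 1*49)*10 = (-109 - 49)*10 = -158*10 = -1580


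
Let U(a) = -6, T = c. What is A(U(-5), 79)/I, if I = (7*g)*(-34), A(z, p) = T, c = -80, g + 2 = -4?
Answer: -20/357 ≈ -0.056022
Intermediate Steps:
g = -6 (g = -2 - 4 = -6)
T = -80
A(z, p) = -80
I = 1428 (I = (7*(-6))*(-34) = -42*(-34) = 1428)
A(U(-5), 79)/I = -80/1428 = -80*1/1428 = -20/357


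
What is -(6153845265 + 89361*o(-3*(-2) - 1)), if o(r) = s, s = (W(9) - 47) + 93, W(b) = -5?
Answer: -6157509066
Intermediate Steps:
s = 41 (s = (-5 - 47) + 93 = -52 + 93 = 41)
o(r) = 41
-(6153845265 + 89361*o(-3*(-2) - 1)) = -89361/(1/(68865 + 41)) = -89361/(1/68906) = -89361/1/68906 = -89361*68906 = -6157509066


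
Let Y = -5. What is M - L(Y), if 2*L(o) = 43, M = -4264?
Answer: -8571/2 ≈ -4285.5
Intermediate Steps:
L(o) = 43/2 (L(o) = (½)*43 = 43/2)
M - L(Y) = -4264 - 1*43/2 = -4264 - 43/2 = -8571/2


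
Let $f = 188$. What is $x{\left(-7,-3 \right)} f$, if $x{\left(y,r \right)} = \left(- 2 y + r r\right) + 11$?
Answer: $6392$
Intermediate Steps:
$x{\left(y,r \right)} = 11 + r^{2} - 2 y$ ($x{\left(y,r \right)} = \left(- 2 y + r^{2}\right) + 11 = \left(r^{2} - 2 y\right) + 11 = 11 + r^{2} - 2 y$)
$x{\left(-7,-3 \right)} f = \left(11 + \left(-3\right)^{2} - -14\right) 188 = \left(11 + 9 + 14\right) 188 = 34 \cdot 188 = 6392$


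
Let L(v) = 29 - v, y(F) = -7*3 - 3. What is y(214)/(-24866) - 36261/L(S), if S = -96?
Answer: -450831513/1554125 ≈ -290.09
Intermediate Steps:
y(F) = -24 (y(F) = -21 - 3 = -24)
y(214)/(-24866) - 36261/L(S) = -24/(-24866) - 36261/(29 - 1*(-96)) = -24*(-1/24866) - 36261/(29 + 96) = 12/12433 - 36261/125 = -450831513/1554125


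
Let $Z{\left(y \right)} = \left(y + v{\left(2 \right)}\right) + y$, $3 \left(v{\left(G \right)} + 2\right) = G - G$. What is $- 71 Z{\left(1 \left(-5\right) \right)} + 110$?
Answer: $962$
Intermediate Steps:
$v{\left(G \right)} = -2$ ($v{\left(G \right)} = -2 + \frac{G - G}{3} = -2 + \frac{1}{3} \cdot 0 = -2 + 0 = -2$)
$Z{\left(y \right)} = -2 + 2 y$ ($Z{\left(y \right)} = \left(y - 2\right) + y = \left(-2 + y\right) + y = -2 + 2 y$)
$- 71 Z{\left(1 \left(-5\right) \right)} + 110 = - 71 \left(-2 + 2 \cdot 1 \left(-5\right)\right) + 110 = - 71 \left(-2 + 2 \left(-5\right)\right) + 110 = - 71 \left(-2 - 10\right) + 110 = \left(-71\right) \left(-12\right) + 110 = 852 + 110 = 962$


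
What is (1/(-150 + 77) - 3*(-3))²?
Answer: 430336/5329 ≈ 80.754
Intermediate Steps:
(1/(-150 + 77) - 3*(-3))² = (1/(-73) + 9)² = (-1/73 + 9)² = (656/73)² = 430336/5329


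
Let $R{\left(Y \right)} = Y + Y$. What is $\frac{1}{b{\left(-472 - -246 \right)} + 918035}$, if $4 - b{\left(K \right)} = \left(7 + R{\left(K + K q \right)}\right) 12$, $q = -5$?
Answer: $\frac{1}{896259} \approx 1.1157 \cdot 10^{-6}$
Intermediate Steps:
$R{\left(Y \right)} = 2 Y$
$b{\left(K \right)} = -80 + 96 K$ ($b{\left(K \right)} = 4 - \left(7 + 2 \left(K + K \left(-5\right)\right)\right) 12 = 4 - \left(7 + 2 \left(K - 5 K\right)\right) 12 = 4 - \left(7 + 2 \left(- 4 K\right)\right) 12 = 4 - \left(7 - 8 K\right) 12 = 4 - \left(84 - 96 K\right) = 4 + \left(-84 + 96 K\right) = -80 + 96 K$)
$\frac{1}{b{\left(-472 - -246 \right)} + 918035} = \frac{1}{\left(-80 + 96 \left(-472 - -246\right)\right) + 918035} = \frac{1}{\left(-80 + 96 \left(-472 + 246\right)\right) + 918035} = \frac{1}{\left(-80 + 96 \left(-226\right)\right) + 918035} = \frac{1}{\left(-80 - 21696\right) + 918035} = \frac{1}{-21776 + 918035} = \frac{1}{896259}$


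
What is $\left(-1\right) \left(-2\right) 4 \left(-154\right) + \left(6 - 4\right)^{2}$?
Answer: $-1228$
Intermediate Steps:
$\left(-1\right) \left(-2\right) 4 \left(-154\right) + \left(6 - 4\right)^{2} = 2 \cdot 4 \left(-154\right) + 2^{2} = 8 \left(-154\right) + 4 = -1232 + 4 = -1228$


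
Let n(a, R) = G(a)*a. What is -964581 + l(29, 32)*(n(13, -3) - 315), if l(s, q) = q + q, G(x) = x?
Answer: -973925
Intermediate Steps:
l(s, q) = 2*q
n(a, R) = a**2 (n(a, R) = a*a = a**2)
-964581 + l(29, 32)*(n(13, -3) - 315) = -964581 + (2*32)*(13**2 - 315) = -964581 + 64*(169 - 315) = -964581 + 64*(-146) = -964581 - 9344 = -973925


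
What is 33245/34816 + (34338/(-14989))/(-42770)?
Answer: 10656942243329/11159912458240 ≈ 0.95493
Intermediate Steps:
33245/34816 + (34338/(-14989))/(-42770) = 33245*(1/34816) + (34338*(-1/14989))*(-1/42770) = 33245/34816 - 34338/14989*(-1/42770) = 33245/34816 + 17169/320539765 = 10656942243329/11159912458240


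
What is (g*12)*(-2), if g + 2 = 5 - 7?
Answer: 96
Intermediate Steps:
g = -4 (g = -2 + (5 - 7) = -2 - 2 = -4)
(g*12)*(-2) = -4*12*(-2) = -48*(-2) = 96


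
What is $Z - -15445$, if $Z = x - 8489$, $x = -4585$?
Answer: $2371$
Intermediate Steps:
$Z = -13074$ ($Z = -4585 - 8489 = -13074$)
$Z - -15445 = -13074 - -15445 = -13074 + 15445 = 2371$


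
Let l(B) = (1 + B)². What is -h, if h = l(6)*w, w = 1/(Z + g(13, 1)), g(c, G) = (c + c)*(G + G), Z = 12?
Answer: -49/64 ≈ -0.76563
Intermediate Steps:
g(c, G) = 4*G*c (g(c, G) = (2*c)*(2*G) = 4*G*c)
w = 1/64 (w = 1/(12 + 4*1*13) = 1/(12 + 52) = 1/64 ≈ 0.015625)
h = 49/64 (h = (1 + 6)²*(1/64) = 7²*(1/64) = 49*(1/64) = 49/64 ≈ 0.76563)
-h = -1*49/64 = -49/64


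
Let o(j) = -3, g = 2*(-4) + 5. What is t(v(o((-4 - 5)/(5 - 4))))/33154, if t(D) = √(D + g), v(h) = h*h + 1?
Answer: √7/33154 ≈ 7.9802e-5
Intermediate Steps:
g = -3 (g = -8 + 5 = -3)
v(h) = 1 + h² (v(h) = h² + 1 = 1 + h²)
t(D) = √(-3 + D) (t(D) = √(D - 3) = √(-3 + D))
t(v(o((-4 - 5)/(5 - 4))))/33154 = √(-3 + (1 + (-3)²))/33154 = √(-3 + (1 + 9))*(1/33154) = √(-3 + 10)*(1/33154) = √7*(1/33154) = √7/33154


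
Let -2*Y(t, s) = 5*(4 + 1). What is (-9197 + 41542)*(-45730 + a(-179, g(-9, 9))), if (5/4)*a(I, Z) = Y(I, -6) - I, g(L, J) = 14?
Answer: -1474828496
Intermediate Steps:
Y(t, s) = -25/2 (Y(t, s) = -5*(4 + 1)/2 = -5*5/2 = -½*25 = -25/2)
a(I, Z) = -10 - 4*I/5 (a(I, Z) = 4*(-25/2 - I)/5 = -10 - 4*I/5)
(-9197 + 41542)*(-45730 + a(-179, g(-9, 9))) = (-9197 + 41542)*(-45730 + (-10 - ⅘*(-179))) = 32345*(-45730 + (-10 + 716/5)) = 32345*(-45730 + 666/5) = 32345*(-227984/5) = -1474828496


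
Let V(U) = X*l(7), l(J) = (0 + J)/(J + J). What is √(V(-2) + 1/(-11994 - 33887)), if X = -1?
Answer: I*√4210315846/91762 ≈ 0.70712*I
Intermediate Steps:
l(J) = ½ (l(J) = J/((2*J)) = J*(1/(2*J)) = ½)
V(U) = -½ (V(U) = -1*½ = -½)
√(V(-2) + 1/(-11994 - 33887)) = √(-½ + 1/(-11994 - 33887)) = √(-½ + 1/(-45881)) = √(-½ - 1/45881) = √(-45883/91762) = I*√4210315846/91762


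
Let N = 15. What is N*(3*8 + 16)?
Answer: 600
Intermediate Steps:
N*(3*8 + 16) = 15*(3*8 + 16) = 15*(24 + 16) = 15*40 = 600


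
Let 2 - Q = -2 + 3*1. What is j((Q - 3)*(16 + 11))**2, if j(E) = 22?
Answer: 484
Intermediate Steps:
Q = 1 (Q = 2 - (-2 + 3*1) = 2 - (-2 + 3) = 2 - 1*1 = 2 - 1 = 1)
j((Q - 3)*(16 + 11))**2 = 22**2 = 484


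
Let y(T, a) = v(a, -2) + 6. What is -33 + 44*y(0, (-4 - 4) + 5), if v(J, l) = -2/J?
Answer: 781/3 ≈ 260.33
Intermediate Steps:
y(T, a) = 6 - 2/a (y(T, a) = -2/a + 6 = 6 - 2/a)
-33 + 44*y(0, (-4 - 4) + 5) = -33 + 44*(6 - 2/((-4 - 4) + 5)) = -33 + 44*(6 - 2/(-8 + 5)) = -33 + 44*(6 - 2/(-3)) = -33 + 44*(6 - 2*(-⅓)) = -33 + 44*(6 + ⅔) = -33 + 44*(20/3) = -33 + 880/3 = 781/3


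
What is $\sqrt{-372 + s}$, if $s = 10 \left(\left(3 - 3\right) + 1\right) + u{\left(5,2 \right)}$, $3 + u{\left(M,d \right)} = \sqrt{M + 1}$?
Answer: $\sqrt{-365 + \sqrt{6}} \approx 19.041 i$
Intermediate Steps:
$u{\left(M,d \right)} = -3 + \sqrt{1 + M}$ ($u{\left(M,d \right)} = -3 + \sqrt{M + 1} = -3 + \sqrt{1 + M}$)
$s = 7 + \sqrt{6}$ ($s = 10 \left(\left(3 - 3\right) + 1\right) - \left(3 - \sqrt{1 + 5}\right) = 10 \left(0 + 1\right) - \left(3 - \sqrt{6}\right) = 10 \cdot 1 - \left(3 - \sqrt{6}\right) = 10 - \left(3 - \sqrt{6}\right) = 7 + \sqrt{6} \approx 9.4495$)
$\sqrt{-372 + s} = \sqrt{-372 + \left(7 + \sqrt{6}\right)} = \sqrt{-365 + \sqrt{6}}$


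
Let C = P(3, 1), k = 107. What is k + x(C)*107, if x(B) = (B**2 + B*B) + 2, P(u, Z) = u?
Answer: 2247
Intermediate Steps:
C = 3
x(B) = 2 + 2*B**2 (x(B) = (B**2 + B**2) + 2 = 2*B**2 + 2 = 2 + 2*B**2)
k + x(C)*107 = 107 + (2 + 2*3**2)*107 = 107 + (2 + 2*9)*107 = 107 + (2 + 18)*107 = 107 + 20*107 = 107 + 2140 = 2247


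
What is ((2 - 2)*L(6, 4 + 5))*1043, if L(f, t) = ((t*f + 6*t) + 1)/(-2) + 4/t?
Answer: 0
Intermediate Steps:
L(f, t) = -½ - 3*t + 4/t - f*t/2 (L(f, t) = ((f*t + 6*t) + 1)*(-½) + 4/t = ((6*t + f*t) + 1)*(-½) + 4/t = (1 + 6*t + f*t)*(-½) + 4/t = (-½ - 3*t - f*t/2) + 4/t = -½ - 3*t + 4/t - f*t/2)
((2 - 2)*L(6, 4 + 5))*1043 = ((2 - 2)*((8 - (4 + 5)*(1 + 6*(4 + 5) + 6*(4 + 5)))/(2*(4 + 5))))*1043 = (0*((½)*(8 - 1*9*(1 + 6*9 + 6*9))/9))*1043 = (0*((½)*(⅑)*(8 - 1*9*(1 + 54 + 54))))*1043 = (0*((½)*(⅑)*(8 - 1*9*109)))*1043 = (0*((½)*(⅑)*(8 - 981)))*1043 = (0*((½)*(⅑)*(-973)))*1043 = (0*(-973/18))*1043 = 0*1043 = 0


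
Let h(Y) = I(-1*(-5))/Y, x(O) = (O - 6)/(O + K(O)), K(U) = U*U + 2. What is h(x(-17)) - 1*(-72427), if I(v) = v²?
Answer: 1658971/23 ≈ 72129.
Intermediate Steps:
K(U) = 2 + U² (K(U) = U² + 2 = 2 + U²)
x(O) = (-6 + O)/(2 + O + O²) (x(O) = (O - 6)/(O + (2 + O²)) = (-6 + O)/(2 + O + O²))
h(Y) = 25/Y (h(Y) = (-1*(-5))²/Y = 5²/Y = 25/Y)
h(x(-17)) - 1*(-72427) = 25/(((-6 - 17)/(2 - 17 + (-17)²))) - 1*(-72427) = 25/((-23/(2 - 17 + 289))) + 72427 = 25/((-23/274)) + 72427 = 25/(((1/274)*(-23))) + 72427 = 25/(-23/274) + 72427 = 25*(-274/23) + 72427 = -6850/23 + 72427 = 1658971/23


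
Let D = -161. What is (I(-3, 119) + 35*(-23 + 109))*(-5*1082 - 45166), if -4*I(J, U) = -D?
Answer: -150198076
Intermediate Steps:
I(J, U) = -161/4 (I(J, U) = -(-1)*(-161)/4 = -¼*161 = -161/4)
(I(-3, 119) + 35*(-23 + 109))*(-5*1082 - 45166) = (-161/4 + 35*(-23 + 109))*(-5*1082 - 45166) = (-161/4 + 35*86)*(-5410 - 45166) = (-161/4 + 3010)*(-50576) = (11879/4)*(-50576) = -150198076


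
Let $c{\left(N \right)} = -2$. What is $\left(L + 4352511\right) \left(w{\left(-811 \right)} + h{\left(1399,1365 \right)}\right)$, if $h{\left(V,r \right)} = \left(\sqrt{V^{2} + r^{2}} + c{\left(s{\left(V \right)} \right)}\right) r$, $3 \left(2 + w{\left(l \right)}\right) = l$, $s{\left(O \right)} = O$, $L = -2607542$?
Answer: $- \frac{15716935783}{3} + 2381882685 \sqrt{3820426} \approx 4.6504 \cdot 10^{12}$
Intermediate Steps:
$w{\left(l \right)} = -2 + \frac{l}{3}$
$h{\left(V,r \right)} = r \left(-2 + \sqrt{V^{2} + r^{2}}\right)$ ($h{\left(V,r \right)} = \left(\sqrt{V^{2} + r^{2}} - 2\right) r = \left(-2 + \sqrt{V^{2} + r^{2}}\right) r = r \left(-2 + \sqrt{V^{2} + r^{2}}\right)$)
$\left(L + 4352511\right) \left(w{\left(-811 \right)} + h{\left(1399,1365 \right)}\right) = \left(-2607542 + 4352511\right) \left(\left(-2 + \frac{1}{3} \left(-811\right)\right) + 1365 \left(-2 + \sqrt{1399^{2} + 1365^{2}}\right)\right) = 1744969 \left(\left(-2 - \frac{811}{3}\right) + 1365 \left(-2 + \sqrt{1957201 + 1863225}\right)\right) = 1744969 \left(- \frac{817}{3} + 1365 \left(-2 + \sqrt{3820426}\right)\right) = 1744969 \left(- \frac{817}{3} - \left(2730 - 1365 \sqrt{3820426}\right)\right) = 1744969 \left(- \frac{9007}{3} + 1365 \sqrt{3820426}\right) = - \frac{15716935783}{3} + 2381882685 \sqrt{3820426}$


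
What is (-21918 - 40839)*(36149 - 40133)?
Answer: 250023888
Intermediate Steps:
(-21918 - 40839)*(36149 - 40133) = -62757*(-3984) = 250023888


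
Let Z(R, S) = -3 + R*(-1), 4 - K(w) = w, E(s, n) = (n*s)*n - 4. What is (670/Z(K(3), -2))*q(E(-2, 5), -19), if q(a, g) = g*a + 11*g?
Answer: -273695/2 ≈ -1.3685e+5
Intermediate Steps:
E(s, n) = -4 + s*n² (E(s, n) = s*n² - 4 = -4 + s*n²)
K(w) = 4 - w
Z(R, S) = -3 - R
q(a, g) = 11*g + a*g (q(a, g) = a*g + 11*g = 11*g + a*g)
(670/Z(K(3), -2))*q(E(-2, 5), -19) = (670/(-3 - (4 - 1*3)))*(-19*(11 + (-4 - 2*5²))) = (670/(-3 - (4 - 3)))*(-19*(11 + (-4 - 2*25))) = (670/(-3 - 1*1))*(-19*(11 + (-4 - 50))) = (670/(-3 - 1))*(-19*(11 - 54)) = (670/(-4))*(-19*(-43)) = (670*(-¼))*817 = -335/2*817 = -273695/2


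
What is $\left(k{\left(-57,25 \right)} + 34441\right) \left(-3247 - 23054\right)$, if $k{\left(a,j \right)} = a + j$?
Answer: $-904991109$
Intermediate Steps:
$\left(k{\left(-57,25 \right)} + 34441\right) \left(-3247 - 23054\right) = \left(\left(-57 + 25\right) + 34441\right) \left(-3247 - 23054\right) = \left(-32 + 34441\right) \left(-26301\right) = 34409 \left(-26301\right) = -904991109$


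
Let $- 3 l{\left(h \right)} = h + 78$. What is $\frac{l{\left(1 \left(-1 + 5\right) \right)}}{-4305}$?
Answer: $\frac{2}{315} \approx 0.0063492$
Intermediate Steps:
$l{\left(h \right)} = -26 - \frac{h}{3}$ ($l{\left(h \right)} = - \frac{h + 78}{3} = - \frac{78 + h}{3} = -26 - \frac{h}{3}$)
$\frac{l{\left(1 \left(-1 + 5\right) \right)}}{-4305} = \frac{-26 - \frac{1 \left(-1 + 5\right)}{3}}{-4305} = \left(-26 - \frac{1 \cdot 4}{3}\right) \left(- \frac{1}{4305}\right) = \left(-26 - \frac{4}{3}\right) \left(- \frac{1}{4305}\right) = \left(- \frac{82}{3}\right) \left(- \frac{1}{4305}\right) = \frac{2}{315}$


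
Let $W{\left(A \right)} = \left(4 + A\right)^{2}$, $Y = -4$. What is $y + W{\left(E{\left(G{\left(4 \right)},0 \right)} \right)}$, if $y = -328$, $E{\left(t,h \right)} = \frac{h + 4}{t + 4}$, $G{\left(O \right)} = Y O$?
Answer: $- \frac{2831}{9} \approx -314.56$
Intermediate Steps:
$G{\left(O \right)} = - 4 O$
$E{\left(t,h \right)} = \frac{4 + h}{4 + t}$
$y + W{\left(E{\left(G{\left(4 \right)},0 \right)} \right)} = -328 + \left(4 + \frac{4 + 0}{4 - 16}\right)^{2} = -328 + \left(4 + \frac{1}{4 - 16} \cdot 4\right)^{2} = -328 + \left(4 + \frac{1}{-12} \cdot 4\right)^{2} = -328 + \left(4 - \frac{1}{3}\right)^{2} = -328 + \left(\frac{11}{3}\right)^{2} = -328 + \frac{121}{9} = - \frac{2831}{9}$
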